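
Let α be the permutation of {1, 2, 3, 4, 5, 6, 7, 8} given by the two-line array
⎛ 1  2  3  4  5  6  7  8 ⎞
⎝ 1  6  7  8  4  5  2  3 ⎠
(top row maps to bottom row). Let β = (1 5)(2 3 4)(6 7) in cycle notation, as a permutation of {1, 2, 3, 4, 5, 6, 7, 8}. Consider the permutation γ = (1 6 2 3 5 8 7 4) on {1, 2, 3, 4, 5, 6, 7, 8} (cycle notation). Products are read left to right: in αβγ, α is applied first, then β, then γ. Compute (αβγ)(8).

1

(αβγ)(8) = γ(β(α(8))). α(8) = 3, then β(3) = 4, then γ(4) = 1, so the result is 1.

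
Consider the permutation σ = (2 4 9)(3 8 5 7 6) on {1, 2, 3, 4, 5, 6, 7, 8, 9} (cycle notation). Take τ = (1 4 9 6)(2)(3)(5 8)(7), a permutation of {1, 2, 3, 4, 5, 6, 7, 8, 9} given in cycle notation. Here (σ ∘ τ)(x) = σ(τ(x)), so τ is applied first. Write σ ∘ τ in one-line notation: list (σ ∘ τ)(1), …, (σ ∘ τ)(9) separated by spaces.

For each element, apply τ then σ: 1 → 4 → 9; 2 → 2 → 4; 3 → 3 → 8; 4 → 9 → 2; 5 → 8 → 5; 6 → 1 → 1; 7 → 7 → 6; 8 → 5 → 7; 9 → 6 → 3.
So σ ∘ τ in one-line form is 9 4 8 2 5 1 6 7 3.

9 4 8 2 5 1 6 7 3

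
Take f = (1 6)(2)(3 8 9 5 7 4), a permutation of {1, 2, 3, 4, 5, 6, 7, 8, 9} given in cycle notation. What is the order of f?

The cycle type of f is (6, 2, 1).
The order is lcm(6, 2) = 6.

6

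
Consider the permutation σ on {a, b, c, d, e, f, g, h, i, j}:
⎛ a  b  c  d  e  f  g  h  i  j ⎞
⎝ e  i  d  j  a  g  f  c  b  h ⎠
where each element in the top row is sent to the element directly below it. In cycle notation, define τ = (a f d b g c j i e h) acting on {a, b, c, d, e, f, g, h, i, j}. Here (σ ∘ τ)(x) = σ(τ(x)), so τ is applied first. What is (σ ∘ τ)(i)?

(σ ∘ τ)(i) = σ(τ(i)). τ(i) = e, then σ(e) = a. So (σ ∘ τ)(i) = a.

a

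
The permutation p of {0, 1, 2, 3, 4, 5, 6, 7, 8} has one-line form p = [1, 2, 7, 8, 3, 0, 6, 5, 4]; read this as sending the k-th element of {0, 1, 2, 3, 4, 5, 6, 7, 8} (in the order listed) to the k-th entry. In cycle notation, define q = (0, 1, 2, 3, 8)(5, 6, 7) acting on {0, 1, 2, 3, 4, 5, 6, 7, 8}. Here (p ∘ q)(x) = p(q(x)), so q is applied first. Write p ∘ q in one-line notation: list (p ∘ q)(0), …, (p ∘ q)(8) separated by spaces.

2 7 8 4 3 6 5 0 1

For each element, apply q then p: 0 → 1 → 2; 1 → 2 → 7; 2 → 3 → 8; 3 → 8 → 4; 4 → 4 → 3; 5 → 6 → 6; 6 → 7 → 5; 7 → 5 → 0; 8 → 0 → 1.
Collecting the images, p ∘ q = [2 7 8 4 3 6 5 0 1].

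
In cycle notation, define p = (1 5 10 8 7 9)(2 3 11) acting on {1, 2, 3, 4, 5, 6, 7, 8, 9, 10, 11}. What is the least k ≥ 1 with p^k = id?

The disjoint cycles have lengths 6, 3, 1, 1.
Since disjoint cycles commute, ord(p) = lcm(6, 3) = 6.

6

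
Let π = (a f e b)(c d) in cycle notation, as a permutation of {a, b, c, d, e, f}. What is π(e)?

b

e appears in (a f e b); the next entry (wrapping around) is b.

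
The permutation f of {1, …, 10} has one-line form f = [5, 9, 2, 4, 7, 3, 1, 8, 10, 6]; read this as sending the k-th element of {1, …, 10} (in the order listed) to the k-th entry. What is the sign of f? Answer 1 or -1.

1

In disjoint-cycle form the cycle lengths are 5, 3, 1, 1.
A cycle is odd iff its length is even; f has 0 even-length cycles, so sgn(f) = (−1)^0 and f is even.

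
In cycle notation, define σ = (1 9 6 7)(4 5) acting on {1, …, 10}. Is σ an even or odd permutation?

even

The cycle lengths are 4, 2, 1, 1, 1, 1.
A cycle is odd iff its length is even; σ has 2 even-length cycles, so sgn(σ) = (−1)^2 and σ is even.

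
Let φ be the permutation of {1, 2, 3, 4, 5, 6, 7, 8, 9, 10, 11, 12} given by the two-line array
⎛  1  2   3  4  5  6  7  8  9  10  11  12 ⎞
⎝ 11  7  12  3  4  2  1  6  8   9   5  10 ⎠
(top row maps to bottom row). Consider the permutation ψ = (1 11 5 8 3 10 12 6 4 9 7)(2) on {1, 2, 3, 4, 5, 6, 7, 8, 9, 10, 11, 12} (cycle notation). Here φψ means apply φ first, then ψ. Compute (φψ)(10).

7

φ(10) = 9, then ψ(9) = 7; composing gives (φψ)(10) = 7.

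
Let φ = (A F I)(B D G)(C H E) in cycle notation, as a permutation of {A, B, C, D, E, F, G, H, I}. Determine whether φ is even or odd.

even

The cycle lengths are 3, 3, 3.
A cycle of length ℓ contributes ℓ−1 transpositions, so φ is a product of 2 + 2 + 2 = 6 transpositions — even.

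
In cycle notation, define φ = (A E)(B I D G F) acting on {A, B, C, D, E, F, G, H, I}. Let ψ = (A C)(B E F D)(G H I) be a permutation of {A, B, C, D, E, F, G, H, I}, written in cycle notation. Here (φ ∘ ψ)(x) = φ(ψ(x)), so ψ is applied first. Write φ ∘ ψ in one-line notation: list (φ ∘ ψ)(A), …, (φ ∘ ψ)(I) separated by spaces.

C A E I B G H D F

(φ ∘ ψ)(x) = φ(ψ(x)). Computing each image: φ(ψ(A)) = φ(C) = C, φ(ψ(B)) = φ(E) = A, φ(ψ(C)) = φ(A) = E, φ(ψ(D)) = φ(B) = I, φ(ψ(E)) = φ(F) = B, φ(ψ(F)) = φ(D) = G, φ(ψ(G)) = φ(H) = H, φ(ψ(H)) = φ(I) = D, φ(ψ(I)) = φ(G) = F.
Hence φ ∘ ψ = [C A E I B G H D F].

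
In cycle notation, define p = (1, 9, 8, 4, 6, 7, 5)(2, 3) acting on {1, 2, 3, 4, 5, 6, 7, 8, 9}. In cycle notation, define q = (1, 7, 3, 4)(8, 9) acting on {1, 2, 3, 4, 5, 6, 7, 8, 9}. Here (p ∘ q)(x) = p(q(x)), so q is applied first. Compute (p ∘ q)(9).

4

q(9) = 8, then p(8) = 4; composing gives (p ∘ q)(9) = 4.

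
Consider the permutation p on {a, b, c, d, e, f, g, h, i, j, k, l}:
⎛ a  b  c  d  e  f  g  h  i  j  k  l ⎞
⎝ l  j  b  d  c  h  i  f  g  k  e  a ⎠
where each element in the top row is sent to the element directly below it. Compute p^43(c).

k

Tracing c → b → … returns to c after 5 steps, so c lies in a 5-cycle (b, j, k, e, c).
Since the cycle has length 5, p^43 acts on it the same as p^3 (43 mod 5 = 3).
Stepping 3 places around the cycle: c → b → j → k.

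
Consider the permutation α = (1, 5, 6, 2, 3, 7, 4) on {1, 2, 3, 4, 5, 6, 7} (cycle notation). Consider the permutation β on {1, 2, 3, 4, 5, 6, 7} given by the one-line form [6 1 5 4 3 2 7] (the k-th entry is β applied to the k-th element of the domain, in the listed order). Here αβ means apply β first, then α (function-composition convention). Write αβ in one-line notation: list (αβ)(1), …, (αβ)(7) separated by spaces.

2 5 6 1 7 3 4

(αβ)(x) = α(β(x)). Computing each image: α(β(1)) = α(6) = 2, α(β(2)) = α(1) = 5, α(β(3)) = α(5) = 6, α(β(4)) = α(4) = 1, α(β(5)) = α(3) = 7, α(β(6)) = α(2) = 3, α(β(7)) = α(7) = 4.
Hence αβ = [2 5 6 1 7 3 4].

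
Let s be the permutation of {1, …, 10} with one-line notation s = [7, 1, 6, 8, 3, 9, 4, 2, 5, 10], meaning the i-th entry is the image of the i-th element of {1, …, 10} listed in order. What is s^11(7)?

4

Tracing 7 → 4 → … returns to 7 after 5 steps, so 7 lies in a 5-cycle (1, 7, 4, 8, 2).
On a 5-cycle, s^5 is the identity, so s^11 = s^1 there (11 ≡ 1 mod 5).
Advancing 1 step from 7: 7 → 4.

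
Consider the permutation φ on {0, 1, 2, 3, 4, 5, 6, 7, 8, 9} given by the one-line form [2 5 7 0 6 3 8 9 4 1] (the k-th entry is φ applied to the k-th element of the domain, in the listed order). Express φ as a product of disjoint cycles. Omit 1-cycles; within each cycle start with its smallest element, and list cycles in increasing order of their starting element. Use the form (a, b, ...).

Iterating φ from 0 gives 0 → 2 → 7 → 9 → 1 → 5 → 3 → 0; that is the 7-cycle (0, 2, 7, 9, 1, 5, 3).
Repeating from the next unused element and collecting all non-trivial cycles gives (0, 2, 7, 9, 1, 5, 3)(4, 6, 8).

(0, 2, 7, 9, 1, 5, 3)(4, 6, 8)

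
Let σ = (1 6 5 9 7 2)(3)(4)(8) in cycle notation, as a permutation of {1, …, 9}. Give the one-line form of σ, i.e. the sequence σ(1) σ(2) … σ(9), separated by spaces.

Reading each image from the cycles: 1→6, 2→1, 3→3, 4→4, 5→9, 6→5, 7→2, 8→8, 9→7.
So the one-line form is 6 1 3 4 9 5 2 8 7.

6 1 3 4 9 5 2 8 7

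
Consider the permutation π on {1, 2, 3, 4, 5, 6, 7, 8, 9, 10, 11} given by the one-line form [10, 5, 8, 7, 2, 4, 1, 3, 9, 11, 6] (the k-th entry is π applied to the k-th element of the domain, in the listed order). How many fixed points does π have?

The fixed points (elements with π(x) = x) are {9}, so there is 1.

1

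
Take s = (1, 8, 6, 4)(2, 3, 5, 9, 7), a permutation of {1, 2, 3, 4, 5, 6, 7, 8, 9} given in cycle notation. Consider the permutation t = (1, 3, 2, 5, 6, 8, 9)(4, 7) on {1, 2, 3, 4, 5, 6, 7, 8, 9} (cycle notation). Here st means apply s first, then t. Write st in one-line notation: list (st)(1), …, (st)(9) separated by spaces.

9 2 6 3 1 7 5 8 4

(st)(x) = t(s(x)). Computing each image: t(s(1)) = t(8) = 9, t(s(2)) = t(3) = 2, t(s(3)) = t(5) = 6, t(s(4)) = t(1) = 3, t(s(5)) = t(9) = 1, t(s(6)) = t(4) = 7, t(s(7)) = t(2) = 5, t(s(8)) = t(6) = 8, t(s(9)) = t(7) = 4.
Hence st = [9 2 6 3 1 7 5 8 4].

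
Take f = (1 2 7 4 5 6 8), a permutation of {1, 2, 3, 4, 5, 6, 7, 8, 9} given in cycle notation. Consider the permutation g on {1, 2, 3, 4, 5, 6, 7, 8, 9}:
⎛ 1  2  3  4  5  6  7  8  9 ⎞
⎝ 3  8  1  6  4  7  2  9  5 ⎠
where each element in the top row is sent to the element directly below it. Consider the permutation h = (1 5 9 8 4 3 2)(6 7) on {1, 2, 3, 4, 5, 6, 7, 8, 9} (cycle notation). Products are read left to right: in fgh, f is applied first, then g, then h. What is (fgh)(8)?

2

Apply the permutations in order: f(8) = 1, then g(1) = 3, then h(3) = 2. So (fgh)(8) = 2.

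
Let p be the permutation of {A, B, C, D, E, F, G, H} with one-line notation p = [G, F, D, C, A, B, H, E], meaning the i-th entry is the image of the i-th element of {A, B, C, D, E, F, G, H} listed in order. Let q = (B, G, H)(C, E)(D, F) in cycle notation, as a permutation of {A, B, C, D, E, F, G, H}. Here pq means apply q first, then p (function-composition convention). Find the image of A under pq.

(pq)(A) = p(q(A)). q(A) = A, then p(A) = G. So (pq)(A) = G.

G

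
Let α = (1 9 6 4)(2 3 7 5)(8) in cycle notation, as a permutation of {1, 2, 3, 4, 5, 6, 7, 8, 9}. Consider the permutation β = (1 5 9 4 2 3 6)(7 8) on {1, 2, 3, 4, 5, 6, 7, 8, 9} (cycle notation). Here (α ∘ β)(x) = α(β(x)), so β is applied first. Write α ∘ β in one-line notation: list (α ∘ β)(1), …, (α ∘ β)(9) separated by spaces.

2 7 4 3 6 9 8 5 1

(α ∘ β)(x) = α(β(x)). Computing each image: α(β(1)) = α(5) = 2, α(β(2)) = α(3) = 7, α(β(3)) = α(6) = 4, α(β(4)) = α(2) = 3, α(β(5)) = α(9) = 6, α(β(6)) = α(1) = 9, α(β(7)) = α(8) = 8, α(β(8)) = α(7) = 5, α(β(9)) = α(4) = 1.
Hence α ∘ β = [2 7 4 3 6 9 8 5 1].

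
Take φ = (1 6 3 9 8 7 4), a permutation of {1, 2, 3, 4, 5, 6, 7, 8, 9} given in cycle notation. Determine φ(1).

6

Within (1 6 3 9 8 7 4), 1 ↦ 6.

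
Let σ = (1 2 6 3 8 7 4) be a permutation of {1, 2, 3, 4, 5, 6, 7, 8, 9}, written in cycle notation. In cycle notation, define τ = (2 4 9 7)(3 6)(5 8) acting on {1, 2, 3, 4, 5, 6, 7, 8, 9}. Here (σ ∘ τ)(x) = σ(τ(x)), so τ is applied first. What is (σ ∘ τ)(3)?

First apply τ: τ(3) = 6, then σ(6) = 3. Thus (σ ∘ τ)(3) = 3.

3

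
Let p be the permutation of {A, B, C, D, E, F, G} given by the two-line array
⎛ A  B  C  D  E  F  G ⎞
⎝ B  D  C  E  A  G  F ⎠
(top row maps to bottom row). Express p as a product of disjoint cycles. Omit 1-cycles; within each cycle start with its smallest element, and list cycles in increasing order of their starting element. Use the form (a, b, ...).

(A, B, D, E)(F, G)

Start at A and follow images: A → B → D → E → A, giving the cycle (A, B, D, E).
Repeating from the next unused element and collecting all non-trivial cycles gives (A, B, D, E)(F, G).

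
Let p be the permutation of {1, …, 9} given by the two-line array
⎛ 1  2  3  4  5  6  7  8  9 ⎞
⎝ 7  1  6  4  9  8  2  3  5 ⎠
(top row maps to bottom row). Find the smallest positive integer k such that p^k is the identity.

6

Decomposing into disjoint cycles gives cycle lengths 3, 3, 2, 1.
The order is lcm(3, 3, 2) = 6.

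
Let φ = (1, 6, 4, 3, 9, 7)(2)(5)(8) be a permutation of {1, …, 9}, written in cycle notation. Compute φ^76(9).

4

9 lies in the 6-cycle (1, 6, 4, 3, 9, 7).
On a 6-cycle, φ^6 is the identity, so φ^76 = φ^4 there (76 ≡ 4 mod 6).
Advancing 4 steps from 9: 9 → 7 → 1 → 6 → 4.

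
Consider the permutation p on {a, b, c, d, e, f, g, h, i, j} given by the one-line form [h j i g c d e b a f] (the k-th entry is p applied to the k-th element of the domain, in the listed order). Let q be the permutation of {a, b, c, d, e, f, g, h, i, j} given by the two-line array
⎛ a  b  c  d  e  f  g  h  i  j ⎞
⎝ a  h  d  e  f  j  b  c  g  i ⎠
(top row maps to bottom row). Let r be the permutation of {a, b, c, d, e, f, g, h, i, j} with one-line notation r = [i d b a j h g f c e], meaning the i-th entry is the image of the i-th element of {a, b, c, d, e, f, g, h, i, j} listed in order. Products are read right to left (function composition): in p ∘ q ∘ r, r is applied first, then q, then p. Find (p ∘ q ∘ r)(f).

Chase f: r(f) = h; q(h) = c; p(c) = i. Hence (p ∘ q ∘ r)(f) = i.

i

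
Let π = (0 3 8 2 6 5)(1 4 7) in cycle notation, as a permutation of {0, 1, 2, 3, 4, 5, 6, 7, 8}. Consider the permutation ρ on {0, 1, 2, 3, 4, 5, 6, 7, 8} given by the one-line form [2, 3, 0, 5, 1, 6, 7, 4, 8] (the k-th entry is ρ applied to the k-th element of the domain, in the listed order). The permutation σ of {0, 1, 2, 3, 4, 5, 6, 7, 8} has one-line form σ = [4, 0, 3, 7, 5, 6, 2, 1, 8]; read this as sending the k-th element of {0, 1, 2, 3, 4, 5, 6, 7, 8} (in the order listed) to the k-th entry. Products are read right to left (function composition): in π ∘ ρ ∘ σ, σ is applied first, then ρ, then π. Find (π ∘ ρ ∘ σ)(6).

3

(π ∘ ρ ∘ σ)(6) = π(ρ(σ(6))). σ(6) = 2, then ρ(2) = 0, then π(0) = 3, so the result is 3.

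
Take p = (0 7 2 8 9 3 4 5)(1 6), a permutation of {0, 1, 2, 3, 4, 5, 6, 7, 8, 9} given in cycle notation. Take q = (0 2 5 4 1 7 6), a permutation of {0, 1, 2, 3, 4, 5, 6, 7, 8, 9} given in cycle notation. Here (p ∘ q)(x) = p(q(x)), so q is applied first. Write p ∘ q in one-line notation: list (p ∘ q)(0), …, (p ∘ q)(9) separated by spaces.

For each element, apply q then p: 0 → 2 → 8; 1 → 7 → 2; 2 → 5 → 0; 3 → 3 → 4; 4 → 1 → 6; 5 → 4 → 5; 6 → 0 → 7; 7 → 6 → 1; 8 → 8 → 9; 9 → 9 → 3.
So p ∘ q in one-line form is 8 2 0 4 6 5 7 1 9 3.

8 2 0 4 6 5 7 1 9 3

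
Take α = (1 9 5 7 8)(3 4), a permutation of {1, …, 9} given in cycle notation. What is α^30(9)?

9

9 lies in the 5-cycle (1 9 5 7 8).
Since the cycle has length 5, α^30 acts on it the same as α^0 (30 mod 5 = 0).
So α^30(9) = 9.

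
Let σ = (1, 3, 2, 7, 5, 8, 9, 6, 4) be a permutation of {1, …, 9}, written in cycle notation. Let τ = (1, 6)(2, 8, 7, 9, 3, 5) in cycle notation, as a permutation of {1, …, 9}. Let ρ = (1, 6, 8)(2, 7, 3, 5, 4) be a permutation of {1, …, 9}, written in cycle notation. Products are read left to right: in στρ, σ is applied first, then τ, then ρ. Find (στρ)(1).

4

Apply the permutations in order: σ(1) = 3, then τ(3) = 5, then ρ(5) = 4. So (στρ)(1) = 4.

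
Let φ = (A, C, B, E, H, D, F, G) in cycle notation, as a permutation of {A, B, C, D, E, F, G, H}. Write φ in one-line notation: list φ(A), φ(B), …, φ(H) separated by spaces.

Reading each image from the cycles: A→C, B→E, C→B, D→F, E→H, F→G, G→A, H→D.
Listing these in domain order gives C E B F H G A D.

C E B F H G A D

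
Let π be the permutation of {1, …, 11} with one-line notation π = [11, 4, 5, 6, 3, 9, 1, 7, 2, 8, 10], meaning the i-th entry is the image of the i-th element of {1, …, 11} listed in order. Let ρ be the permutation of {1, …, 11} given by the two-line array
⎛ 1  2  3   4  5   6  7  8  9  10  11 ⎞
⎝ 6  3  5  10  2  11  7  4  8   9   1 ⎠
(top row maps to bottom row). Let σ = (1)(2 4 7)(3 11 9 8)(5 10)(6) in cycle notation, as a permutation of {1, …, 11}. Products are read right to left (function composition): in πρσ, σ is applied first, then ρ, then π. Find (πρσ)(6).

(πρσ)(6) = π(ρ(σ(6))). σ(6) = 6, then ρ(6) = 11, then π(11) = 10, so the result is 10.

10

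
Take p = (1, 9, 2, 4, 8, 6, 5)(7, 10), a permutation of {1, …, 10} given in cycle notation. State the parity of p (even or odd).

The cycle lengths are 7, 2, 1.
A cycle of length ℓ contributes ℓ−1 transpositions, so p is a product of 6 + 1 = 7 transpositions — odd.

odd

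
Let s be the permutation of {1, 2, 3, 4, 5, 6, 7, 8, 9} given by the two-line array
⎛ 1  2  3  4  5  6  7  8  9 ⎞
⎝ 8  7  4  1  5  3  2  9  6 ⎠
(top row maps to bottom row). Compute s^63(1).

Tracing 1 → 8 → … returns to 1 after 6 steps, so 1 lies in a 6-cycle (1 8 9 6 3 4).
Since the cycle has length 6, s^63 acts on it the same as s^3 (63 mod 6 = 3).
Stepping 3 places around the cycle: 1 → 8 → 9 → 6.

6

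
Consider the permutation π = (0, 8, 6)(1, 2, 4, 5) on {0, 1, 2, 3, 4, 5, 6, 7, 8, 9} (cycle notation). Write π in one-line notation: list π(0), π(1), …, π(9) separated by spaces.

Reading each image from the cycles: 0↦8, 1↦2, 2↦4, 3↦3, 4↦5, 5↦1, 6↦0, 7↦7, 8↦6, 9↦9.
So the one-line form is 8 2 4 3 5 1 0 7 6 9.

8 2 4 3 5 1 0 7 6 9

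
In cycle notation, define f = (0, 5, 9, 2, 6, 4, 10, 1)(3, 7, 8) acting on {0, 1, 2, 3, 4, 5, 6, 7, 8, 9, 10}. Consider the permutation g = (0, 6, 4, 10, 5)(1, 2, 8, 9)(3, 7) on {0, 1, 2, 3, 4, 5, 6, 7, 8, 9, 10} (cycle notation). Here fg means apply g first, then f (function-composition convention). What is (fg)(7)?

7

g(7) = 3, then f(3) = 7; composing gives (fg)(7) = 7.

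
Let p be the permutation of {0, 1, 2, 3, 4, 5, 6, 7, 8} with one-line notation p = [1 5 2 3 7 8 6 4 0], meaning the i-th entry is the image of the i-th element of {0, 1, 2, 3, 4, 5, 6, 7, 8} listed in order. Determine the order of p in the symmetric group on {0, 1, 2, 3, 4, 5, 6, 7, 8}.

4

Writing p as disjoint cycles, the cycle lengths are 4, 2, 1, 1, 1.
Since disjoint cycles commute, ord(p) = lcm(4, 2) = 4.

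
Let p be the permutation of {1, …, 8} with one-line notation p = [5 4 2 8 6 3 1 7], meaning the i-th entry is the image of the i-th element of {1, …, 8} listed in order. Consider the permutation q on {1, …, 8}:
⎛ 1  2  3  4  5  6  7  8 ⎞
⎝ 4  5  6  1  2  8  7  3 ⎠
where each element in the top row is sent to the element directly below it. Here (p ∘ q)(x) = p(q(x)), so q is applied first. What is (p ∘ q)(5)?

4

q(5) = 2, then p(2) = 4; composing gives (p ∘ q)(5) = 4.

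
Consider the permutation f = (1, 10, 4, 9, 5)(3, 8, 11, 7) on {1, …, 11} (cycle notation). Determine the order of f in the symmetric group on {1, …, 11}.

20

The cycle type of f is (5, 4, 1, 1).
The order is lcm(5, 4) = 20.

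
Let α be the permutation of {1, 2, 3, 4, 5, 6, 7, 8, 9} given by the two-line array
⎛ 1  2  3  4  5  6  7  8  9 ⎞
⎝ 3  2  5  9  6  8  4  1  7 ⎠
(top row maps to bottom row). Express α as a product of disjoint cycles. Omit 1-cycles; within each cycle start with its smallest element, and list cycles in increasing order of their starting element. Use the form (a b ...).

Iterating α from 1 gives 1 → 3 → 5 → 6 → 8 → 1; that is the 5-cycle (1 3 5 6 8).
Continuing from each remaining unvisited element yields (1 3 5 6 8)(4 9 7).

(1 3 5 6 8)(4 9 7)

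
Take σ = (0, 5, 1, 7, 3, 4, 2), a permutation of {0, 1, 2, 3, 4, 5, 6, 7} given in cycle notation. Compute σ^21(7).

7 lies in the 7-cycle (0, 5, 1, 7, 3, 4, 2).
Powers repeat with period 7 on this cycle, and 21 mod 7 = 0, so σ^21(7) = σ^0(7).
So σ^21(7) = 7.

7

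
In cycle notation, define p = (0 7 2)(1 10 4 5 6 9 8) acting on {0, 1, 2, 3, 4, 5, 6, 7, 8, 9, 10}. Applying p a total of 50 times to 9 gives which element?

9 lies in the 7-cycle (1 10 4 5 6 9 8).
Powers repeat with period 7 on this cycle, and 50 mod 7 = 1, so p^50(9) = p^1(9).
Stepping 1 place around the cycle: 9 → 8.

8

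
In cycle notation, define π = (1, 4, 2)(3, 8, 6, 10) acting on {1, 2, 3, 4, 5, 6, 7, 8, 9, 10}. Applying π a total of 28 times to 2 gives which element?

2 lies in the 3-cycle (1, 4, 2).
On a 3-cycle, π^3 is the identity, so π^28 = π^1 there (28 ≡ 1 mod 3).
Advancing 1 step from 2: 2 → 1.

1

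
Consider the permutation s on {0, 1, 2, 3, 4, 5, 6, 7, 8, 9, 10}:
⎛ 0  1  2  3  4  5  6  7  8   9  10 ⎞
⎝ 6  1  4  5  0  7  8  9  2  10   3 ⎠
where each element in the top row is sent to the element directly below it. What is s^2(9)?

Tracing 9 → 10 → … returns to 9 after 5 steps, so 9 lies in a 5-cycle (3, 5, 7, 9, 10).
Stepping 2 places around the cycle: 9 → 10 → 3.

3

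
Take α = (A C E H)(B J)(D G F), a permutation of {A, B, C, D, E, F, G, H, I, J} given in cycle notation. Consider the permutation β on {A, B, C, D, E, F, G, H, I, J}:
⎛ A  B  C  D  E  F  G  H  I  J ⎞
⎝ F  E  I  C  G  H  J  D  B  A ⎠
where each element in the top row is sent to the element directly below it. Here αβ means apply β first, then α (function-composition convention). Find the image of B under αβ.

β(B) = E, then α(E) = H; composing gives (αβ)(B) = H.

H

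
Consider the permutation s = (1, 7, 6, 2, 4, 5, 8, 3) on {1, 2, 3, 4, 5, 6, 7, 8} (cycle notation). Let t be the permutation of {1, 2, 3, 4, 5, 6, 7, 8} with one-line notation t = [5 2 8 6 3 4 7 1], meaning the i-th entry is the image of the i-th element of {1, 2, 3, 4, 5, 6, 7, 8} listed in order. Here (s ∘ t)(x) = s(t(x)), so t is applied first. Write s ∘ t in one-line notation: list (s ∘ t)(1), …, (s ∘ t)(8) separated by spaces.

8 4 3 2 1 5 6 7

Chase each element through t then s: 1 → 5 → 8; 2 → 2 → 4; 3 → 8 → 3; 4 → 6 → 2; 5 → 3 → 1; 6 → 4 → 5; 7 → 7 → 6; 8 → 1 → 7.
Collecting the images, s ∘ t = [8 4 3 2 1 5 6 7].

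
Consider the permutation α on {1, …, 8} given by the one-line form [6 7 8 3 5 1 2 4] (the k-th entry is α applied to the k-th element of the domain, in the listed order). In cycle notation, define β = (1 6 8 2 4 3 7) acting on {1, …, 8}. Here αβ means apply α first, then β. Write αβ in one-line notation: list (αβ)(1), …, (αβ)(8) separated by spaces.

8 1 2 7 5 6 4 3

For each element, apply α then β: 1 → 6 → 8; 2 → 7 → 1; 3 → 8 → 2; 4 → 3 → 7; 5 → 5 → 5; 6 → 1 → 6; 7 → 2 → 4; 8 → 4 → 3.
Collecting the images, αβ = [8 1 2 7 5 6 4 3].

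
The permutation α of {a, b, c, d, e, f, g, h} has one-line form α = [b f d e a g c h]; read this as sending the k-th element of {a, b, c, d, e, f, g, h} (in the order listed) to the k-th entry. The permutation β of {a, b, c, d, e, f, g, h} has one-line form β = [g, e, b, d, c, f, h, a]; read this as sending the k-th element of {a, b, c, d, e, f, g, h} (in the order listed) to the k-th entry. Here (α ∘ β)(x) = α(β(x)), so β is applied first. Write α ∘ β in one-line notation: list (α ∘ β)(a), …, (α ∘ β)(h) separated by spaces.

c a f e d g h b

(α ∘ β)(x) = α(β(x)). Computing each image: α(β(a)) = α(g) = c, α(β(b)) = α(e) = a, α(β(c)) = α(b) = f, α(β(d)) = α(d) = e, α(β(e)) = α(c) = d, α(β(f)) = α(f) = g, α(β(g)) = α(h) = h, α(β(h)) = α(a) = b.
Hence α ∘ β = [c a f e d g h b].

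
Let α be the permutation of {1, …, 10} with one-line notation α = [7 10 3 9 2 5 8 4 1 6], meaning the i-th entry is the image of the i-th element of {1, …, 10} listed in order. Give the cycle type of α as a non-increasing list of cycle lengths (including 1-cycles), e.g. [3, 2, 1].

The disjoint cycles are (1 7 8 4 9)(2 10 6 5)(3), with lengths 5, 4, 1 in non-increasing order.

[5, 4, 1]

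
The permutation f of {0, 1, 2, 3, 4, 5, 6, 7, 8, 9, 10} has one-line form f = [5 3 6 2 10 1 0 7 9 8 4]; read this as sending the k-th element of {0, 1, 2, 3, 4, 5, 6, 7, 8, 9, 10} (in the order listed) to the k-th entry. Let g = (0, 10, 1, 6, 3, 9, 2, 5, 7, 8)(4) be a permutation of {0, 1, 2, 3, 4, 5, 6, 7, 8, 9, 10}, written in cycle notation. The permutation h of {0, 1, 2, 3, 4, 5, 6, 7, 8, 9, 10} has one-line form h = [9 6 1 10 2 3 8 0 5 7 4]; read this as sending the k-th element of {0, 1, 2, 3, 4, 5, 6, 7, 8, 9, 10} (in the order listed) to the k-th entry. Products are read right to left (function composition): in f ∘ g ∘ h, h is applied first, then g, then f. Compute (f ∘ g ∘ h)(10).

10

Chase 10: h(10) = 4; g(4) = 4; f(4) = 10. Hence (f ∘ g ∘ h)(10) = 10.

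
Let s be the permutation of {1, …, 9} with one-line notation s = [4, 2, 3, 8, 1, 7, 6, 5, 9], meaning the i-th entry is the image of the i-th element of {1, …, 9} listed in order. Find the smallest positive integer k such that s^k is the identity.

Writing s as disjoint cycles, the cycle lengths are 4, 2, 1, 1, 1.
The order is lcm(4, 2) = 4.

4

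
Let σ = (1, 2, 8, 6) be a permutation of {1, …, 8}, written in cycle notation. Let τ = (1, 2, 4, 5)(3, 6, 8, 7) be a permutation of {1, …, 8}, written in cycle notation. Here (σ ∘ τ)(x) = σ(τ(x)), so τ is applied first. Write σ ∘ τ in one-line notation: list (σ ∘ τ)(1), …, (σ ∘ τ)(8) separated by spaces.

8 4 1 5 2 6 3 7

For each element, apply τ then σ: 1 → 2 → 8; 2 → 4 → 4; 3 → 6 → 1; 4 → 5 → 5; 5 → 1 → 2; 6 → 8 → 6; 7 → 3 → 3; 8 → 7 → 7.
Collecting the images, σ ∘ τ = [8 4 1 5 2 6 3 7].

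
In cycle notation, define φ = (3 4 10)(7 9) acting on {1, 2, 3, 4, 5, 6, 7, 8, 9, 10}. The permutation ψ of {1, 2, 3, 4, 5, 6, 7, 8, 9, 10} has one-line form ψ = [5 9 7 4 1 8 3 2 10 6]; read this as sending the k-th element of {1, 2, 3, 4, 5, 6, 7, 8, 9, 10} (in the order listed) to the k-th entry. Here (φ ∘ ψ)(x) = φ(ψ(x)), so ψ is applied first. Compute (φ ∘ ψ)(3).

9

ψ(3) = 7, then φ(7) = 9; composing gives (φ ∘ ψ)(3) = 9.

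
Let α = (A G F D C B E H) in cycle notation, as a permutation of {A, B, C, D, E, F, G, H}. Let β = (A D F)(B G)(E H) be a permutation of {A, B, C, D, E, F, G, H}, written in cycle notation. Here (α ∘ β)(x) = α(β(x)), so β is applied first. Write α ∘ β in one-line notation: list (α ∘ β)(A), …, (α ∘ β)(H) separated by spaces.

C F B D A G E H

For each element, apply β then α: A → D → C; B → G → F; C → C → B; D → F → D; E → H → A; F → A → G; G → B → E; H → E → H.
Collecting the images, α ∘ β = [C F B D A G E H].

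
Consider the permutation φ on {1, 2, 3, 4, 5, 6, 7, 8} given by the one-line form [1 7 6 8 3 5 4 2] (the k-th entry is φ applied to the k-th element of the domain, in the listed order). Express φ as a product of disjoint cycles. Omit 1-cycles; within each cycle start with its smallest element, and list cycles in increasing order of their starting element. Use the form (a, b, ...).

From 2: 2 → 7 → 4 → 8 → 2, closing the cycle (2, 7, 4, 8).
Continuing from each remaining unvisited element yields (2, 7, 4, 8)(3, 6, 5).

(2, 7, 4, 8)(3, 6, 5)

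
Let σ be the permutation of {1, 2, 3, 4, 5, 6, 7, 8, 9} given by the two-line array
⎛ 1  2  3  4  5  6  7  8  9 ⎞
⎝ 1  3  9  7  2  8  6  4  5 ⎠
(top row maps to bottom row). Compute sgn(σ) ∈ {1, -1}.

1

In disjoint-cycle form the cycle lengths are 4, 4, 1.
A cycle is odd iff its length is even; σ has 2 even-length cycles, so sgn(σ) = (−1)^2 and σ is even.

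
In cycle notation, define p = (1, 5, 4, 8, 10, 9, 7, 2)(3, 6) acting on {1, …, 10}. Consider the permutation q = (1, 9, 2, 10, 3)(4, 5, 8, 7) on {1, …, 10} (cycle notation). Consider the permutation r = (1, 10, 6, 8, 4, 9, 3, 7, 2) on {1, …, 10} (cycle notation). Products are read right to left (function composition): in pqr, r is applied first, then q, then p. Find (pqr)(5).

10

Apply the permutations in order: r(5) = 5, then q(5) = 8, then p(8) = 10. So (pqr)(5) = 10.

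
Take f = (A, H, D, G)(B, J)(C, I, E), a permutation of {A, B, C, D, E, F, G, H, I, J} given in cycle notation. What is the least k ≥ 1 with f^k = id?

The disjoint cycles have lengths 4, 3, 2, 1.
Since disjoint cycles commute, ord(f) = lcm(4, 3, 2) = 12.

12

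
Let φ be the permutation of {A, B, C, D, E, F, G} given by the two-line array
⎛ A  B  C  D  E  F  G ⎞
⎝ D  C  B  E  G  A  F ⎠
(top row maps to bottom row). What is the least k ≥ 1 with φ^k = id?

10

The disjoint-cycle form of φ has cycle lengths 5, 2.
The order of φ is the least common multiple of its cycle lengths: lcm(5, 2) = 10.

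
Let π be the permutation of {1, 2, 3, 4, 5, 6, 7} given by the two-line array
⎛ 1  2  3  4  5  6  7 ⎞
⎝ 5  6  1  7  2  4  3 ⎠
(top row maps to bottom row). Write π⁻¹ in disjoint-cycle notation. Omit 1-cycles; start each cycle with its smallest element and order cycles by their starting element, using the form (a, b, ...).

First write π in disjoint cycles: (1, 5, 2, 6, 4, 7, 3).
Reversing each cycle (and rotating so the smallest element leads) gives π⁻¹ = (1, 3, 7, 4, 6, 2, 5).

(1, 3, 7, 4, 6, 2, 5)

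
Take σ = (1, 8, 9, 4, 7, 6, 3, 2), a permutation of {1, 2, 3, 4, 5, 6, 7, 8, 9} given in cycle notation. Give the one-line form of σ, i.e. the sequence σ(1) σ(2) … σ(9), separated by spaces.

8 1 2 7 5 3 6 9 4

Each element maps to the next entry in its cycle (wrapping to the front): 1↦8, 2↦1, 3↦2, 4↦7, 5↦5, 6↦3, 7↦6, 8↦9, 9↦4.
Listing these in domain order gives 8 1 2 7 5 3 6 9 4.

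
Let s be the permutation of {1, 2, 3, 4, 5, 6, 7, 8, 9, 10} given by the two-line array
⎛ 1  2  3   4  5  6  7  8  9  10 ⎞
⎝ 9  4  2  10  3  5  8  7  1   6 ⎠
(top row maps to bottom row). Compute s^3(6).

2

Tracing 6 → 5 → … returns to 6 after 6 steps, so 6 lies in a 6-cycle (2, 4, 10, 6, 5, 3).
Stepping 3 places around the cycle: 6 → 5 → 3 → 2.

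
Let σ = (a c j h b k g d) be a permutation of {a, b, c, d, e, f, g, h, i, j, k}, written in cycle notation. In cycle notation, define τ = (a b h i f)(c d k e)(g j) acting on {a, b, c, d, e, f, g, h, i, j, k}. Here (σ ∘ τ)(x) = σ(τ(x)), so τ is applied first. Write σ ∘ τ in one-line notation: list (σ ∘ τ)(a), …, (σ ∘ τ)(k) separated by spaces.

For each element, apply τ then σ: a → b → k; b → h → b; c → d → a; d → k → g; e → c → j; f → a → c; g → j → h; h → i → i; i → f → f; j → g → d; k → e → e.
So σ ∘ τ in one-line form is k b a g j c h i f d e.

k b a g j c h i f d e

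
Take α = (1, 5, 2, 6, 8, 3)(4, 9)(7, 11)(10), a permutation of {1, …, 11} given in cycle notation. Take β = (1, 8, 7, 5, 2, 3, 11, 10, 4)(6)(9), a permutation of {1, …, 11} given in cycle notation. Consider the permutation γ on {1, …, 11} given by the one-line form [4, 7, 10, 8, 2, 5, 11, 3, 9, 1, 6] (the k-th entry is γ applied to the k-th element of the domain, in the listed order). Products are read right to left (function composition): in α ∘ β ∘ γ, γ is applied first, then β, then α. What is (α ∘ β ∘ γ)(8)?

(α ∘ β ∘ γ)(8) = α(β(γ(8))). γ(8) = 3, then β(3) = 11, then α(11) = 7, so the result is 7.

7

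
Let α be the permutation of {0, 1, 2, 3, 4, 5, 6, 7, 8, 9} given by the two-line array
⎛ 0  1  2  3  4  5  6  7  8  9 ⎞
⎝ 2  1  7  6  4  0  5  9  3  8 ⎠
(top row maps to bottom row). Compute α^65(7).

Tracing 7 → 9 → … returns to 7 after 8 steps, so 7 lies in an 8-cycle (0, 2, 7, 9, 8, 3, 6, 5).
Powers repeat with period 8 on this cycle, and 65 mod 8 = 1, so α^65(7) = α^1(7).
Advancing 1 step from 7: 7 → 9.

9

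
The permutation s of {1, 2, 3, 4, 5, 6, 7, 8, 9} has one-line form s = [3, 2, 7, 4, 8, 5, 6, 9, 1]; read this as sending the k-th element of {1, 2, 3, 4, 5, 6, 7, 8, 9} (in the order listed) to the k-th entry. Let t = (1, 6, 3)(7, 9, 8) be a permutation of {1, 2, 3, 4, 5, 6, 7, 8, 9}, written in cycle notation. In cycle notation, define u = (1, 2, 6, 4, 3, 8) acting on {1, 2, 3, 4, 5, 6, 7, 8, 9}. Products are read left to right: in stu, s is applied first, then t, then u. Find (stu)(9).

Chase 9: s(9) = 1; t(1) = 6; u(6) = 4. Hence (stu)(9) = 4.

4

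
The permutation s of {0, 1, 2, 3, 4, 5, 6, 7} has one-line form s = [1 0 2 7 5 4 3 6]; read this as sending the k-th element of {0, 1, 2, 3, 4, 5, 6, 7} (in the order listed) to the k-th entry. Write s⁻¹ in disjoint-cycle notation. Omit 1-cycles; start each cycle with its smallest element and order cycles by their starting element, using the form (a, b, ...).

First write s in disjoint cycles: (0, 1)(3, 7, 6)(4, 5).
Reversing each cycle (and rotating so the smallest element leads) gives s⁻¹ = (0, 1)(3, 6, 7)(4, 5).

(0, 1)(3, 6, 7)(4, 5)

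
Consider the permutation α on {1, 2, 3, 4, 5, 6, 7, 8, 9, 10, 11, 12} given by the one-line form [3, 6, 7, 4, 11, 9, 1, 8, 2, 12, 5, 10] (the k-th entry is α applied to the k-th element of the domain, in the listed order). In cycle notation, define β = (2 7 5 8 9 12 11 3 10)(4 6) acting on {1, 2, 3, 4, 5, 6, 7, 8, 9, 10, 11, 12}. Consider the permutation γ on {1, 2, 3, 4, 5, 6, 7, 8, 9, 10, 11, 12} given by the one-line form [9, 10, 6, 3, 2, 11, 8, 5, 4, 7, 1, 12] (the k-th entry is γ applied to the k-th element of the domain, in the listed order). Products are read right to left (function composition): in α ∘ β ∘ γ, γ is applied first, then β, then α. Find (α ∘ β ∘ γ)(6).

7

Apply the permutations in order: γ(6) = 11, then β(11) = 3, then α(3) = 7. So (α ∘ β ∘ γ)(6) = 7.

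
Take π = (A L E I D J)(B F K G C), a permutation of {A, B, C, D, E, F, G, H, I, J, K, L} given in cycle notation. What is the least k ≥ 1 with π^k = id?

The disjoint cycles have lengths 6, 5, 1.
Since disjoint cycles commute, ord(π) = lcm(6, 5) = 30.

30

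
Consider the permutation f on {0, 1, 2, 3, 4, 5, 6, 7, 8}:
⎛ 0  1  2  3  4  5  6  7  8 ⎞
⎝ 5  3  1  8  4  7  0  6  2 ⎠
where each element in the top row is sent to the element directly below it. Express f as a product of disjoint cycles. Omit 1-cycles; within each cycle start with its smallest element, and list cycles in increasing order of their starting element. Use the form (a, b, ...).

Start at 0 and follow images: 0 → 5 → 7 → 6 → 0, giving the cycle (0, 5, 7, 6).
Continuing from each remaining unvisited element yields (0, 5, 7, 6)(1, 3, 8, 2).

(0, 5, 7, 6)(1, 3, 8, 2)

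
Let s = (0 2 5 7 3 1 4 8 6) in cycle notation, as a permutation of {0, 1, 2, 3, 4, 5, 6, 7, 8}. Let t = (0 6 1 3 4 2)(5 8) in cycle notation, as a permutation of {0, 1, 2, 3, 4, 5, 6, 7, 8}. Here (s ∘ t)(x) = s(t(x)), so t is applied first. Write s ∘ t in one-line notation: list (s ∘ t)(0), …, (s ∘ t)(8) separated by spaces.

Chase each element through t then s: 0 → 6 → 0; 1 → 3 → 1; 2 → 0 → 2; 3 → 4 → 8; 4 → 2 → 5; 5 → 8 → 6; 6 → 1 → 4; 7 → 7 → 3; 8 → 5 → 7.
Collecting the images, s ∘ t = [0 1 2 8 5 6 4 3 7].

0 1 2 8 5 6 4 3 7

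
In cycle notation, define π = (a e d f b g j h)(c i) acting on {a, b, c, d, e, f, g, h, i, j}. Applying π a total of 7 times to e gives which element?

a

e lies in the 8-cycle (a e d f b g j h).
Advancing 7 steps from e: e → d → f → b → g → j → h → a.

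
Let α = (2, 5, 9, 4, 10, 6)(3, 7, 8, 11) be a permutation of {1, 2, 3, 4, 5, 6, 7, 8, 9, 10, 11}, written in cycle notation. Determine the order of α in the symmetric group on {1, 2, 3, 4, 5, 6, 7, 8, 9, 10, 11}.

12

The disjoint cycles have lengths 6, 4, 1.
The order of α is the least common multiple of its cycle lengths: lcm(6, 4) = 12.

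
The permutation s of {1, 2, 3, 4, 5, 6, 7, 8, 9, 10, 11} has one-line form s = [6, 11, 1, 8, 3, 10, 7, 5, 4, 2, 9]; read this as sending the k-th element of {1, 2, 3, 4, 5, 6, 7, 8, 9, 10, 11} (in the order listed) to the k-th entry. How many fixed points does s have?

The fixed points (elements with s(x) = x) are {7}, so there is 1.

1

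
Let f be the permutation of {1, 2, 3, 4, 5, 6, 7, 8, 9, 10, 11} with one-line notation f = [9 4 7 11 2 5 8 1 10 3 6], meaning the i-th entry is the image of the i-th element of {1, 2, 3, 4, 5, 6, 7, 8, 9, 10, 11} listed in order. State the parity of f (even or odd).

In disjoint-cycle form the cycle lengths are 6, 5.
A cycle of length ℓ contributes ℓ−1 transpositions, so f is a product of 5 + 4 = 9 transpositions — odd.

odd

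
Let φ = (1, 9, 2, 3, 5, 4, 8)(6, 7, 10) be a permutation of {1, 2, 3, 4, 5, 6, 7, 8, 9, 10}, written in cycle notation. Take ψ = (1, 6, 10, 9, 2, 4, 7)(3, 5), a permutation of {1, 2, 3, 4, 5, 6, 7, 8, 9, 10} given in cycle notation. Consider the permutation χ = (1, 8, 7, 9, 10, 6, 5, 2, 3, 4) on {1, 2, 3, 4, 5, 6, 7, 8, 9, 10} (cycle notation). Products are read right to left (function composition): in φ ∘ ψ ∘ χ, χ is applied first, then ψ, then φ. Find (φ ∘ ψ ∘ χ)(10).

6

(φ ∘ ψ ∘ χ)(10) = φ(ψ(χ(10))). χ(10) = 6, then ψ(6) = 10, then φ(10) = 6, so the result is 6.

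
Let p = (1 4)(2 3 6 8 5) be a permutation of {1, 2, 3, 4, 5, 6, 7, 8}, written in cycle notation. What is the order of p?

The disjoint cycles have lengths 5, 2, 1.
Since disjoint cycles commute, ord(p) = lcm(5, 2) = 10.

10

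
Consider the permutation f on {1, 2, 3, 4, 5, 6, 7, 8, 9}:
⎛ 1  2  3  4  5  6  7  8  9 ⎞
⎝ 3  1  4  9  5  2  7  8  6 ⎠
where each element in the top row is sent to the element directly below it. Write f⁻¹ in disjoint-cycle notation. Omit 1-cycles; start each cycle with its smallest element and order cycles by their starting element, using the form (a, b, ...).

(1, 2, 6, 9, 4, 3)

First write f in disjoint cycles: (1, 3, 4, 9, 6, 2).
The inverse reverses every cycle; in canonical form, f⁻¹ = (1, 2, 6, 9, 4, 3).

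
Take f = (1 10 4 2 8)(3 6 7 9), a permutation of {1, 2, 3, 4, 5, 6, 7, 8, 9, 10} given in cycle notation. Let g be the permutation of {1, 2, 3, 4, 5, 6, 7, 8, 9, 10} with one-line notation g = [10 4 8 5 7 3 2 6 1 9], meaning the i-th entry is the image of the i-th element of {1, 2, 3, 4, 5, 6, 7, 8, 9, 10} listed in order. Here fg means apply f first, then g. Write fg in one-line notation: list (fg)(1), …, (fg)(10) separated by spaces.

9 6 3 4 7 2 1 10 8 5

(fg)(x) = g(f(x)). Computing each image: g(f(1)) = g(10) = 9, g(f(2)) = g(8) = 6, g(f(3)) = g(6) = 3, g(f(4)) = g(2) = 4, g(f(5)) = g(5) = 7, g(f(6)) = g(7) = 2, g(f(7)) = g(9) = 1, g(f(8)) = g(1) = 10, g(f(9)) = g(3) = 8, g(f(10)) = g(4) = 5.
Hence fg = [9 6 3 4 7 2 1 10 8 5].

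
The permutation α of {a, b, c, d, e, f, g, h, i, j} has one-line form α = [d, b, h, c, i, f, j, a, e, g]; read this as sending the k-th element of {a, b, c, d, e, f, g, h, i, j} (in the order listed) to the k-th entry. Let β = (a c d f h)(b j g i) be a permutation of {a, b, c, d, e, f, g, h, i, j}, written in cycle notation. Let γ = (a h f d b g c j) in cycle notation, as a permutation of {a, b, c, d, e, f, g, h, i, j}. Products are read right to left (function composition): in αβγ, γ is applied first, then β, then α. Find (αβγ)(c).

j

Chase c: γ(c) = j; β(j) = g; α(g) = j. Hence (αβγ)(c) = j.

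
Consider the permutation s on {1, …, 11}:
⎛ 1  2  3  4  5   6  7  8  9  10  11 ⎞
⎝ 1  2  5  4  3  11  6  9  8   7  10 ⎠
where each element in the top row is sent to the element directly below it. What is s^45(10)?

7

Tracing 10 → 7 → … returns to 10 after 4 steps, so 10 lies in a 4-cycle (6 11 10 7).
Since the cycle has length 4, s^45 acts on it the same as s^1 (45 mod 4 = 1).
Advancing 1 step from 10: 10 → 7.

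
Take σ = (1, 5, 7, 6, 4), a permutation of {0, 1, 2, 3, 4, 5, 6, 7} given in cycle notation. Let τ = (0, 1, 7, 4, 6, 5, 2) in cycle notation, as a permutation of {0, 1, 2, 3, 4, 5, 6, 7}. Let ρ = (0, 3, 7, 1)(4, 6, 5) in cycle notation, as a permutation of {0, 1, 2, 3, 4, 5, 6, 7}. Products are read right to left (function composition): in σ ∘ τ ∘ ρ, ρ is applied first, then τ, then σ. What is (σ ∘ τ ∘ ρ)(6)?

2

Chase 6: ρ(6) = 5; τ(5) = 2; σ(2) = 2. Hence (σ ∘ τ ∘ ρ)(6) = 2.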